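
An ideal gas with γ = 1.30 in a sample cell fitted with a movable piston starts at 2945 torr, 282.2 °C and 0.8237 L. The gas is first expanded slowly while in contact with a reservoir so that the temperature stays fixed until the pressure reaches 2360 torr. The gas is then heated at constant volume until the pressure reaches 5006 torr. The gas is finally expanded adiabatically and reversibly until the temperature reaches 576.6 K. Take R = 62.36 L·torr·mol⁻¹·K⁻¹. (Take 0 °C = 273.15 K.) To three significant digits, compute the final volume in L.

Convert: T₁ = 555.3 K.
T constant ⇒ Boyle's law P V = const: T₂ = T₁; V₂ = V₁·(P₁/P₂) = 1.028 L.
V constant ⇒ P ∝ T: V₃ = V₂; T₃ = T₂·(P₃/P₂) = 1178 K.
Adiabatic (γ = 1.30), T V^(γ−1) and P V^γ constant: P₄ = P₃·(T₄/T₃)^(γ/(γ−1)) = 226.5 torr; V₄ = V₃·(T₃/T₄)^(1/(γ−1)) = 11.12 L.

V₄ ≈ 11.1 L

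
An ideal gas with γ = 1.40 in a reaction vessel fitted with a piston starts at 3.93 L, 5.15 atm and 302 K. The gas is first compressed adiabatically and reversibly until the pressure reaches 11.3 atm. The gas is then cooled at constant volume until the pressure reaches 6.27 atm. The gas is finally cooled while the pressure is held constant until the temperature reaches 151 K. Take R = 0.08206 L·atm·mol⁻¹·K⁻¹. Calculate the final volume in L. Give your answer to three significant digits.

Reversible adiabatic, γ = 1.40: T₂ = T₁·(P₂/P₁)^((γ−1)/γ) = 378.0 K; V₂ = V₁·(P₁/P₂)^(1/γ) = 2.242 L.
V constant ⇒ P ∝ T: V₃ = V₂; T₃ = T₂·(P₃/P₂) = 209.8 K.
P constant ⇒ V ∝ T: P₄ = P₃; V₄ = V₃·(T₄/T₃) = 1.614 L.

V₄ ≈ 1.61 L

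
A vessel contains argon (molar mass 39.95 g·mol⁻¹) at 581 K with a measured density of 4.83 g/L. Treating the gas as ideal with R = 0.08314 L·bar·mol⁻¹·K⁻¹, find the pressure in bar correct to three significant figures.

P ≈ 5.84 bar

ρ = PM/(RT) ⇒ P = ρRT/M = (4.83 × 0.08314 × 581.0) / 39.95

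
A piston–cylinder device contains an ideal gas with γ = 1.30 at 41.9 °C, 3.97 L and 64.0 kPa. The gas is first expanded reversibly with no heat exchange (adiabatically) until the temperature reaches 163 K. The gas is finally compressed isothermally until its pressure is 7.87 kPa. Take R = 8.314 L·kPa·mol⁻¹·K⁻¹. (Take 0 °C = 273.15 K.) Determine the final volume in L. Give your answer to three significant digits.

Convert: T₁ = 315.0 K.
Adiabatic (γ = 1.30), T V^(γ−1) and P V^γ constant: P₂ = P₁·(T₂/T₁)^(γ/(γ−1)) = 3.681 kPa; V₂ = V₁·(T₁/T₂)^(1/(γ−1)) = 35.71 L.
Isothermal, so P V is constant: T₃ = T₂; V₃ = V₂·(P₂/P₃) = 16.70 L.

V₃ ≈ 16.7 L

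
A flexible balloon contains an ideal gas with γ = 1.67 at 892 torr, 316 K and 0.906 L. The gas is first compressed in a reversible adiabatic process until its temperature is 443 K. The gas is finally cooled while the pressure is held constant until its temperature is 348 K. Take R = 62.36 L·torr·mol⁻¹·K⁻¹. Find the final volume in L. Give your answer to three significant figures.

V₃ ≈ 0.430 L

Adiabatic (γ = 1.67), T V^(γ−1) and P V^γ constant: P₂ = P₁·(T₂/T₁)^(γ/(γ−1)) = 2070 torr; V₂ = V₁·(T₁/T₂)^(1/(γ−1)) = 0.5472 L.
Isobaric, so V/T is constant: P₃ = P₂; V₃ = V₂·(T₃/T₂) = 0.4299 L.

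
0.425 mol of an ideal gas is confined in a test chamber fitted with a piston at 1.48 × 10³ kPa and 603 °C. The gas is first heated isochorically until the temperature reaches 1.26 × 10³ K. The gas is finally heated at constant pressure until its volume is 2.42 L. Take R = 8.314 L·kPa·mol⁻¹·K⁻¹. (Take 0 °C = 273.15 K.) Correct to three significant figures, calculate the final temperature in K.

Convert: T₁ = 876.1 K.
From PV = nRT: V₁ = nRT₁/P₁ = 2.092 L.
Isochoric, so P/T is constant: V₂ = V₁; P₂ = P₁·(T₂/T₁) = 2128 kPa.
P constant ⇒ V ∝ T: P₃ = P₂; T₃ = T₂·(V₃/V₂) = 1458 K.

T₃ ≈ 1.46e+03 K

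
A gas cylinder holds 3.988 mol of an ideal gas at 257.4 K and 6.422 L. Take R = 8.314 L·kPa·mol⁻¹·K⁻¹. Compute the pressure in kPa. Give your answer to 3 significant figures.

PV = nRT ⇒ P = nRT/V = (3.988 × 8.314 × 257.4) / 6.422

P ≈ 1.33e+03 kPa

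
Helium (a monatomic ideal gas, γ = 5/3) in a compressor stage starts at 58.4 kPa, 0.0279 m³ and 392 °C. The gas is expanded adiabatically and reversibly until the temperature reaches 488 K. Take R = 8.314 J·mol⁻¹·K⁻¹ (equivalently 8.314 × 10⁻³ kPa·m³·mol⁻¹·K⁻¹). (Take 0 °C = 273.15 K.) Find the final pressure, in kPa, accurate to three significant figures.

Convert: T₁ = 665.1 K.
Adiabatic (γ = 5/3), T V^(γ−1) and P V^γ constant: P₂ = P₁·(T₂/T₁)^(γ/(γ−1)) = 26.93 kPa; V₂ = V₁·(T₁/T₂)^(1/(γ−1)) = 0.04440 m³.

P₂ ≈ 26.9 kPa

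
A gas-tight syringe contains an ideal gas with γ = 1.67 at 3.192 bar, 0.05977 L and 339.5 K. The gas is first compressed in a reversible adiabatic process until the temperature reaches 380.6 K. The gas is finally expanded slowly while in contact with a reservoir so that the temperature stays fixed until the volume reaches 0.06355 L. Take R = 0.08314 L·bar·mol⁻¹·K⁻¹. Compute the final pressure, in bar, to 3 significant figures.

P₃ ≈ 3.37 bar

Reversible adiabatic, γ = 1.67: P₂ = P₁·(T₂/T₁)^(γ/(γ−1)) = 4.244 bar; V₂ = V₁·(T₁/T₂)^(1/(γ−1)) = 0.05040 L.
T constant ⇒ Boyle's law P V = const: T₃ = T₂; P₃ = P₂·(V₂/V₃) = 3.366 bar.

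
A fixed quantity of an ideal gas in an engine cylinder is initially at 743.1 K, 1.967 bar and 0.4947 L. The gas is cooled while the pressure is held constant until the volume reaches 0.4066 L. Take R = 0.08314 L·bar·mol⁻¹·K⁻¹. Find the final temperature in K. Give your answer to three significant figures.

T₂ ≈ 611 K

Isobaric, so V/T is constant: P₂ = P₁; T₂ = T₁·(V₂/V₁) = 610.8 K.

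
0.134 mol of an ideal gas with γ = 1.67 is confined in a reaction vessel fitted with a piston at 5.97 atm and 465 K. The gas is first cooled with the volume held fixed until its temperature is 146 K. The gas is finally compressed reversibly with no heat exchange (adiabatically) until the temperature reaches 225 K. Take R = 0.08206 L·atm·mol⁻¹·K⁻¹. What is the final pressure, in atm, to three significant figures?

P₃ ≈ 5.51 atm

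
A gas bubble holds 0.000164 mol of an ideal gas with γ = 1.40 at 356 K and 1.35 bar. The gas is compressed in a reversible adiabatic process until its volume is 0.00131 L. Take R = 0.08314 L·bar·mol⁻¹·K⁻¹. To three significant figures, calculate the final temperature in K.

T₂ ≈ 533 K

From PV = nRT: V₁ = nRT₁/P₁ = 0.003596 L.
Adiabatic (γ = 1.40), T V^(γ−1) and P V^γ constant: T₂ = T₁·(V₁/V₂)^(γ−1) = 533.2 K; P₂ = P₁·(V₁/V₂)^γ = 5.549 bar.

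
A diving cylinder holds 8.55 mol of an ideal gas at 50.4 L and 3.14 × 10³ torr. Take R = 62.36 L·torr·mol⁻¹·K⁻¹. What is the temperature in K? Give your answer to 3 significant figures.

T ≈ 297 K

PV = nRT ⇒ T = PV/(nR) = (3.14e+03 × 50.4) / (8.55 × 62.36)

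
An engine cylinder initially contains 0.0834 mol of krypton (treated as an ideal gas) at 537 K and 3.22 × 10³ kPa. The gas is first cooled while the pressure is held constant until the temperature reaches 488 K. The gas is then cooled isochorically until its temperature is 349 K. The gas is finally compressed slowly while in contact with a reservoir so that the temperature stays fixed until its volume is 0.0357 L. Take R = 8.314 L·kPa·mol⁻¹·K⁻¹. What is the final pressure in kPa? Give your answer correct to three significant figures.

P₄ ≈ 6.78e+03 kPa

From PV = nRT: V₁ = nRT₁/P₁ = 0.1156 L.
P constant ⇒ V ∝ T: P₂ = P₁; V₂ = V₁·(T₂/T₁) = 0.1051 L.
Isochoric, so P/T is constant: V₃ = V₂; P₃ = P₂·(T₃/T₂) = 2303 kPa.
T constant ⇒ Boyle's law P V = const: T₄ = T₃; P₄ = P₃·(V₃/V₄) = 6778 kPa.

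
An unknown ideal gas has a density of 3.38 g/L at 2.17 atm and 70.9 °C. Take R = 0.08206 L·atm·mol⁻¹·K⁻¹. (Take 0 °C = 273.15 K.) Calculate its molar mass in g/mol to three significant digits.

ρ = PM/(RT) ⇒ M = ρRT/P = (3.38 × 0.08206 × 344.0) / 2.17

M ≈ 44.0 g/mol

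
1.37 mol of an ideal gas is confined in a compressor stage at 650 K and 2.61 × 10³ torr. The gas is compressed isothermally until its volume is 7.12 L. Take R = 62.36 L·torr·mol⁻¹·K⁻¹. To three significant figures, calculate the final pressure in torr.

From PV = nRT: V₁ = nRT₁/P₁ = 21.28 L.
T constant ⇒ Boyle's law P V = const: T₂ = T₁; P₂ = P₁·(V₁/V₂) = 7799 torr.

P₂ ≈ 7.80e+03 torr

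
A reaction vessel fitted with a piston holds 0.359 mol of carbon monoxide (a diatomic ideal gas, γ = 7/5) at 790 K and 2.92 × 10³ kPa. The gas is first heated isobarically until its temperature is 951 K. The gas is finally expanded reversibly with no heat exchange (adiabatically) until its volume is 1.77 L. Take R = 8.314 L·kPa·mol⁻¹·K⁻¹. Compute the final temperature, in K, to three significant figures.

From PV = nRT: V₁ = nRT₁/P₁ = 0.8075 L.
Isobaric, so V/T is constant: P₂ = P₁; V₂ = V₁·(T₂/T₁) = 0.9721 L.
Adiabatic (γ = 7/5), T V^(γ−1) and P V^γ constant: T₃ = T₂·(V₂/V₃)^(γ−1) = 748.3 K; P₃ = P₂·(V₂/V₃)^γ = 1262 kPa.

T₃ ≈ 748 K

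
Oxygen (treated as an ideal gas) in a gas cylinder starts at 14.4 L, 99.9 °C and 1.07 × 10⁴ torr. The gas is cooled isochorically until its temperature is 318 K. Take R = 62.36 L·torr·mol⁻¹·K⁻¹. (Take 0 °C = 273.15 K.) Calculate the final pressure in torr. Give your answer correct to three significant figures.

Convert: T₁ = 373.0 K.
V constant ⇒ P ∝ T: V₂ = V₁; P₂ = P₁·(T₂/T₁) = 9121 torr.

P₂ ≈ 9.12e+03 torr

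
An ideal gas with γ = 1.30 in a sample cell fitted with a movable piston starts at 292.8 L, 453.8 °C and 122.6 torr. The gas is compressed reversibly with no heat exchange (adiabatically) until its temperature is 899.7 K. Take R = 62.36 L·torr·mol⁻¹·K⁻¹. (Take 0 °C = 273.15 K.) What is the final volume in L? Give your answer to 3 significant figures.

Convert: T₁ = 727.0 K.
Adiabatic (γ = 1.30), T V^(γ−1) and P V^γ constant: P₂ = P₁·(T₂/T₁)^(γ/(γ−1)) = 308.8 torr; V₂ = V₁·(T₁/T₂)^(1/(γ−1)) = 143.9 L.

V₂ ≈ 144 L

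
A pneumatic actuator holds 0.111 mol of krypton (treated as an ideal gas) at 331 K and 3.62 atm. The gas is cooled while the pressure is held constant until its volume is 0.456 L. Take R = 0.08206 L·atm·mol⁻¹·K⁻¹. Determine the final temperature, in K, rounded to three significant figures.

From PV = nRT: V₁ = nRT₁/P₁ = 0.8329 L.
P constant ⇒ V ∝ T: P₂ = P₁; T₂ = T₁·(V₂/V₁) = 181.2 K.

T₂ ≈ 181 K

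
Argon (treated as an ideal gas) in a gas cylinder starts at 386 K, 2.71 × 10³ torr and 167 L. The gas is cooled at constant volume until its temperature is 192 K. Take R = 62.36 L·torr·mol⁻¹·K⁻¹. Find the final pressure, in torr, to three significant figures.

V constant ⇒ P ∝ T: V₂ = V₁; P₂ = P₁·(T₂/T₁) = 1348 torr.

P₂ ≈ 1.35e+03 torr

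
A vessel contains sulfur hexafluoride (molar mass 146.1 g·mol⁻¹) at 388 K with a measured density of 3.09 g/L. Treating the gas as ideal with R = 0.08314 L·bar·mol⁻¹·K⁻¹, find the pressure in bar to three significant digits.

ρ = PM/(RT) ⇒ P = ρRT/M = (3.09 × 0.08314 × 388.0) / 146.1

P ≈ 0.682 bar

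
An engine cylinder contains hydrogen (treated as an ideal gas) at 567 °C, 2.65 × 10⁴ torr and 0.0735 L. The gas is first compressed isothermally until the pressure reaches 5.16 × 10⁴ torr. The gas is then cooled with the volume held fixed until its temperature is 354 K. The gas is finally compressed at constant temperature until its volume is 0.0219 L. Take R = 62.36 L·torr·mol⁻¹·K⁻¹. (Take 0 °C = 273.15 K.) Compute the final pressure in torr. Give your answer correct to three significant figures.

Convert: T₁ = 840.1 K.
Isothermal, so P V is constant: T₂ = T₁; V₂ = V₁·(P₁/P₂) = 0.03775 L.
Isochoric, so P/T is constant: V₃ = V₂; P₃ = P₂·(T₃/T₂) = 2.174e+04 torr.
T constant ⇒ Boyle's law P V = const: T₄ = T₃; P₄ = P₃·(V₃/V₄) = 3.747e+04 torr.

P₄ ≈ 3.75e+04 torr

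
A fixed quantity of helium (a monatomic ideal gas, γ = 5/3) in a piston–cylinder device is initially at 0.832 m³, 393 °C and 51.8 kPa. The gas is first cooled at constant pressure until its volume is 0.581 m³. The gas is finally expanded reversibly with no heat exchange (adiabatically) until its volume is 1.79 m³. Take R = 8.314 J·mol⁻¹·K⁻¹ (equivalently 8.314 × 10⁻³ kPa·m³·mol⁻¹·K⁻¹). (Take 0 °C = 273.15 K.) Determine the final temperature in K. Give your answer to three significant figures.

T₃ ≈ 220 K

Convert: T₁ = 666.1 K.
Isobaric, so V/T is constant: P₂ = P₁; T₂ = T₁·(V₂/V₁) = 465.2 K.
Reversible adiabatic, γ = 5/3: T₃ = T₂·(V₂/V₃)^(γ−1) = 219.7 K; P₃ = P₂·(V₂/V₃)^γ = 7.941 kPa.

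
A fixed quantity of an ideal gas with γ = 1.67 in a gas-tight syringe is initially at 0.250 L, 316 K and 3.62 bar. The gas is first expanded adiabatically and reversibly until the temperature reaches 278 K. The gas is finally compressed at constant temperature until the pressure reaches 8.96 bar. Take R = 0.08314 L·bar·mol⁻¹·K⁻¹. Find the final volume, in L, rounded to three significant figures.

Reversible adiabatic, γ = 1.67: P₂ = P₁·(T₂/T₁)^(γ/(γ−1)) = 2.630 bar; V₂ = V₁·(T₁/T₂)^(1/(γ−1)) = 0.3027 L.
Isothermal, so P V is constant: T₃ = T₂; V₃ = V₂·(P₂/P₃) = 0.08886 L.

V₃ ≈ 0.0889 L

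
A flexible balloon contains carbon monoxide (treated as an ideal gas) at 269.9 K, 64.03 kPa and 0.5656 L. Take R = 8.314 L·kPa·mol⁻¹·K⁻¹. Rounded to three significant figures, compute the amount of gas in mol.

PV = nRT ⇒ n = PV/(RT) = (64.03 × 0.5656) / (8.314 × 269.9)

n ≈ 0.0161 mol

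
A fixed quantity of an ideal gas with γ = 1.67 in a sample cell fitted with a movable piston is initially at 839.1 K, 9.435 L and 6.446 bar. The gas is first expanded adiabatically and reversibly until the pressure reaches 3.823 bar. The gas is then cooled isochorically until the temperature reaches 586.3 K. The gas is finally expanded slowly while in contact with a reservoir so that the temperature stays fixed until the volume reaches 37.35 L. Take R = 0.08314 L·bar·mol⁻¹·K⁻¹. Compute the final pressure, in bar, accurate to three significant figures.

P₄ ≈ 1.14 bar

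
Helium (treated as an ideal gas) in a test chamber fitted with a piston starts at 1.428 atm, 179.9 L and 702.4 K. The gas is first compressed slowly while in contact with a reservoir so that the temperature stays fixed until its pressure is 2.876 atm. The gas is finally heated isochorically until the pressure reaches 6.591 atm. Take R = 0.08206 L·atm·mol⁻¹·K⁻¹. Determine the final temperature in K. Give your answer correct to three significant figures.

T₃ ≈ 1.61e+03 K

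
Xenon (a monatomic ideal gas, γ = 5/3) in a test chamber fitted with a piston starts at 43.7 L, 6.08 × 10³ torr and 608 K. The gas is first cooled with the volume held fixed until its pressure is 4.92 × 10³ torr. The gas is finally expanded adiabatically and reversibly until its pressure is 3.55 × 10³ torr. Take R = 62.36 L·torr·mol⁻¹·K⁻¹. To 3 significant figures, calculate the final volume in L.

V₃ ≈ 53.2 L

V constant ⇒ P ∝ T: V₂ = V₁; T₂ = T₁·(P₂/P₁) = 492.0 K.
Adiabatic (γ = 5/3), T V^(γ−1) and P V^γ constant: T₃ = T₂·(P₃/P₂)^((γ−1)/γ) = 431.8 K; V₃ = V₂·(P₂/P₃)^(1/γ) = 53.15 L.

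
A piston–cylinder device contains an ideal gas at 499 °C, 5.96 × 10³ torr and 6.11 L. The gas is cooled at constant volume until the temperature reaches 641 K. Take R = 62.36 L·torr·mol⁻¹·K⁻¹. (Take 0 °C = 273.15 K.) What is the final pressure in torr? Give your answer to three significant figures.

Convert: T₁ = 772.1 K.
Isochoric, so P/T is constant: V₂ = V₁; P₂ = P₁·(T₂/T₁) = 4948 torr.

P₂ ≈ 4.95e+03 torr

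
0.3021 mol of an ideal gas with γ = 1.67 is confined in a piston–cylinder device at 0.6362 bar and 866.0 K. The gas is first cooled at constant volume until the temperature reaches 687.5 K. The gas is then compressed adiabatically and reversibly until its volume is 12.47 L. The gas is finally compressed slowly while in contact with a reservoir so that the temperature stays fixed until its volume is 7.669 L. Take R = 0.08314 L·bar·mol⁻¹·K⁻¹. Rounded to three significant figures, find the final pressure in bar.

From PV = nRT: V₁ = nRT₁/P₁ = 34.19 L.
Isochoric, so P/T is constant: V₂ = V₁; P₂ = P₁·(T₂/T₁) = 0.5051 bar.
Adiabatic (γ = 1.67), T V^(γ−1) and P V^γ constant: T₃ = T₂·(V₂/V₃)^(γ−1) = 1351 K; P₃ = P₂·(V₂/V₃)^γ = 2.722 bar.
Isothermal, so P V is constant: T₄ = T₃; P₄ = P₃·(V₃/V₄) = 4.426 bar.

P₄ ≈ 4.43 bar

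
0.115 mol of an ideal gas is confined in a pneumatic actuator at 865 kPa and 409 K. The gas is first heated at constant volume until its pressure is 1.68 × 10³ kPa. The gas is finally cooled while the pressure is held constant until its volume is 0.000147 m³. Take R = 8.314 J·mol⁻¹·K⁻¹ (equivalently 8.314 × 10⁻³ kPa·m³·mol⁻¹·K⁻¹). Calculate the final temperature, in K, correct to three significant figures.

From PV = nRT: V₁ = nRT₁/P₁ = 0.0004521 m³.
V constant ⇒ P ∝ T: V₂ = V₁; T₂ = T₁·(P₂/P₁) = 794.4 K.
P constant ⇒ V ∝ T: P₃ = P₂; T₃ = T₂·(V₃/V₂) = 258.3 K.

T₃ ≈ 258 K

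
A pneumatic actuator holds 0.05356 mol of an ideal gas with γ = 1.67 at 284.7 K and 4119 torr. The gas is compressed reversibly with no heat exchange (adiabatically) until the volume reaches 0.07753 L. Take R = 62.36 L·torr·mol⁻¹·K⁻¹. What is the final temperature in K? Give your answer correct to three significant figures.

T₂ ≈ 591 K

From PV = nRT: V₁ = nRT₁/P₁ = 0.2309 L.
Reversible adiabatic, γ = 1.67: T₂ = T₁·(V₁/V₂)^(γ−1) = 591.4 K; P₂ = P₁·(V₁/V₂)^γ = 2.548e+04 torr.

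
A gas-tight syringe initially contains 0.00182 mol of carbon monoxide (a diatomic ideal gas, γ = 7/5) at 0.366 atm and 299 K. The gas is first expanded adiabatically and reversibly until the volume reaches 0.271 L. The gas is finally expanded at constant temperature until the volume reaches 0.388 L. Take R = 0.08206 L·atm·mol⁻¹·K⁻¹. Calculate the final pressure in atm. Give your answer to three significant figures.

P₃ ≈ 0.0836 atm

From PV = nRT: V₁ = nRT₁/P₁ = 0.1220 L.
Reversible adiabatic, γ = 7/5: T₂ = T₁·(V₁/V₂)^(γ−1) = 217.3 K; P₂ = P₁·(V₁/V₂)^γ = 0.1197 atm.
Isothermal, so P V is constant: T₃ = T₂; P₃ = P₂·(V₂/V₃) = 0.08364 atm.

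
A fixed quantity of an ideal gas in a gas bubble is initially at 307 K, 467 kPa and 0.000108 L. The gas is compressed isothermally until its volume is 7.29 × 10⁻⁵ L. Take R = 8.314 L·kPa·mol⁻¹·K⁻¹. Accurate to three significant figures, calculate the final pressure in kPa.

Isothermal, so P V is constant: T₂ = T₁; P₂ = P₁·(V₁/V₂) = 691.9 kPa.

P₂ ≈ 692 kPa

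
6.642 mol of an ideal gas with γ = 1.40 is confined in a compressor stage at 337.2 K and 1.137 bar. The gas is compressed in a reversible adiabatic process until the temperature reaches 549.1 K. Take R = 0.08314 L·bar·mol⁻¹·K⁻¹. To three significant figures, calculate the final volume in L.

From PV = nRT: V₁ = nRT₁/P₁ = 163.8 L.
Reversible adiabatic, γ = 1.40: P₂ = P₁·(T₂/T₁)^(γ/(γ−1)) = 6.265 bar; V₂ = V₁·(T₁/T₂)^(1/(γ−1)) = 48.40 L.

V₂ ≈ 48.4 L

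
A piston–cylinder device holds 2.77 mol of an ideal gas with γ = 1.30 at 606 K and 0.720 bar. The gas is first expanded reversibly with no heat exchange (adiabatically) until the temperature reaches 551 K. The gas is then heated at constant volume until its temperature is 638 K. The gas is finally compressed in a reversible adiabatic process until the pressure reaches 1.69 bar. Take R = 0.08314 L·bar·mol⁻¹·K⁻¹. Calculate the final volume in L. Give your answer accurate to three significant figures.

V₄ ≈ 113 L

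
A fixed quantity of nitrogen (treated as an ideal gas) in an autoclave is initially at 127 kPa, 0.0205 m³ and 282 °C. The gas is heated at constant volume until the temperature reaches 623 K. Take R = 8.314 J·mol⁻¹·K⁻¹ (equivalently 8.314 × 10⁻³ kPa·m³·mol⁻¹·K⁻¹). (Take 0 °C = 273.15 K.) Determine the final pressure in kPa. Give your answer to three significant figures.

Convert: T₁ = 555.1 K.
V constant ⇒ P ∝ T: V₂ = V₁; P₂ = P₁·(T₂/T₁) = 142.5 kPa.

P₂ ≈ 143 kPa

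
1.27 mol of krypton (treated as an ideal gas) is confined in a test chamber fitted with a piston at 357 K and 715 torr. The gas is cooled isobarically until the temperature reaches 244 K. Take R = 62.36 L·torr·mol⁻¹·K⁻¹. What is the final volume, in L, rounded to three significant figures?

From PV = nRT: V₁ = nRT₁/P₁ = 39.54 L.
P constant ⇒ V ∝ T: P₂ = P₁; V₂ = V₁·(T₂/T₁) = 27.03 L.

V₂ ≈ 27.0 L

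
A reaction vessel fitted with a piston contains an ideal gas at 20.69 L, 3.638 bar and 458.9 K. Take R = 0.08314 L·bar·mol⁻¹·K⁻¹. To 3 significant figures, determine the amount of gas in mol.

PV = nRT ⇒ n = PV/(RT) = (3.638 × 20.69) / (0.08314 × 458.9)

n ≈ 1.97 mol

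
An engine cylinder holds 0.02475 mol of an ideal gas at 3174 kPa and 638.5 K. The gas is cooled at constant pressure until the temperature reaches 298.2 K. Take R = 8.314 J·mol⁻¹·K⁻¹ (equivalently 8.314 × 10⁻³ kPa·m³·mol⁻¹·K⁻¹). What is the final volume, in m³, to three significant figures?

From PV = nRT: V₁ = nRT₁/P₁ = 4.139e-05 m³.
P constant ⇒ V ∝ T: P₂ = P₁; V₂ = V₁·(T₂/T₁) = 1.933e-05 m³.

V₂ ≈ 1.93e-05 m³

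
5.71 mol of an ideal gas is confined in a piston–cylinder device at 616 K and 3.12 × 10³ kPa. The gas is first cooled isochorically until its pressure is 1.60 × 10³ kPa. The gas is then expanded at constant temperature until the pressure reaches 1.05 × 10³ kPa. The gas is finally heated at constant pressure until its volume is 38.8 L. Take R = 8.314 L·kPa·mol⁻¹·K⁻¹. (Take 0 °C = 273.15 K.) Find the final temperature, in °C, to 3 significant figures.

From PV = nRT: V₁ = nRT₁/P₁ = 9.373 L.
Isochoric, so P/T is constant: V₂ = V₁; T₂ = T₁·(P₂/P₁) = 315.9 K.
Isothermal, so P V is constant: T₃ = T₂; V₃ = V₂·(P₂/P₃) = 14.28 L.
P constant ⇒ V ∝ T: P₄ = P₃; T₄ = T₃·(V₄/V₃) = 858.2 K.

T₄ ≈ 585 °C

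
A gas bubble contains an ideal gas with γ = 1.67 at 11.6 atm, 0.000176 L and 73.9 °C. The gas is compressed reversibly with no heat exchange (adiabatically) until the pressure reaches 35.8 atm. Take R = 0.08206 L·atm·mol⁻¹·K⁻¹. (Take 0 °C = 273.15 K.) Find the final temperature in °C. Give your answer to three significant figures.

Convert: T₁ = 347.0 K.
Adiabatic (γ = 1.67), T V^(γ−1) and P V^γ constant: T₂ = T₁·(P₂/P₁)^((γ−1)/γ) = 545.4 K; V₂ = V₁·(P₁/P₂)^(1/γ) = 8.963e-05 L.

T₂ ≈ 272 °C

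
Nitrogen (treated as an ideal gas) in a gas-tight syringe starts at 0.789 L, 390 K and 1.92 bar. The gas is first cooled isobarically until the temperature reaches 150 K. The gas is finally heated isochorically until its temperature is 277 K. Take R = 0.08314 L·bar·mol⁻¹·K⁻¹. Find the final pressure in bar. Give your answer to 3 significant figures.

P₃ ≈ 3.55 bar

P constant ⇒ V ∝ T: P₂ = P₁; V₂ = V₁·(T₂/T₁) = 0.3035 L.
V constant ⇒ P ∝ T: V₃ = V₂; P₃ = P₂·(T₃/T₂) = 3.546 bar.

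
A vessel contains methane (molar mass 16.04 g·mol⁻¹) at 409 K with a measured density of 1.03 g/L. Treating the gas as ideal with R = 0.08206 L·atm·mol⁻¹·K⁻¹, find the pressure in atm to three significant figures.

P ≈ 2.16 atm

ρ = PM/(RT) ⇒ P = ρRT/M = (1.03 × 0.08206 × 409.0) / 16.04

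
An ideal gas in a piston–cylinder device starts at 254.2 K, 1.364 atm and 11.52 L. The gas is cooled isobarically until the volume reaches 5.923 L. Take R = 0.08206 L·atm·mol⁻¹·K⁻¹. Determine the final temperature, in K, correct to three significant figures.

Isobaric, so V/T is constant: P₂ = P₁; T₂ = T₁·(V₂/V₁) = 130.7 K.

T₂ ≈ 131 K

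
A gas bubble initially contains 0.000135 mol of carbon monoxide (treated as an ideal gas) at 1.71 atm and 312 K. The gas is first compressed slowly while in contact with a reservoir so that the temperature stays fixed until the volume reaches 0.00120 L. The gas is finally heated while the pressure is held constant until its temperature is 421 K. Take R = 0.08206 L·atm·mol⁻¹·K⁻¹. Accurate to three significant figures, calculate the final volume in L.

V₃ ≈ 0.00162 L

From PV = nRT: V₁ = nRT₁/P₁ = 0.002021 L.
Isothermal, so P V is constant: T₂ = T₁; P₂ = P₁·(V₁/V₂) = 2.880 atm.
Isobaric, so V/T is constant: P₃ = P₂; V₃ = V₂·(T₃/T₂) = 0.001619 L.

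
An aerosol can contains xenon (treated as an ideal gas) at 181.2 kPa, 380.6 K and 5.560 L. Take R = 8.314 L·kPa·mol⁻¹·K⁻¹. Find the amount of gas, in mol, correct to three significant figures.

n ≈ 0.318 mol

PV = nRT ⇒ n = PV/(RT) = (181.2 × 5.560) / (8.314 × 380.6)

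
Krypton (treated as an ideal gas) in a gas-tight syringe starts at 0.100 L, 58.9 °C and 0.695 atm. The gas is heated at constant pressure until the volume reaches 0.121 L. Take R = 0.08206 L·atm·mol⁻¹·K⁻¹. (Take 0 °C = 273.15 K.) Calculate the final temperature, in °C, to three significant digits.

Convert: T₁ = 332.0 K.
Isobaric, so V/T is constant: P₂ = P₁; T₂ = T₁·(V₂/V₁) = 401.8 K.

T₂ ≈ 129 °C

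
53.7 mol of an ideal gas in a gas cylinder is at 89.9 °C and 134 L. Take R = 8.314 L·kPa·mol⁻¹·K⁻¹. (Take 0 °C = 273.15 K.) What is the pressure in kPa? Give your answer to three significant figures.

Convert: T = 363.05 K.
PV = nRT ⇒ P = nRT/V = (53.7 × 8.314 × 363.05) / 134

P ≈ 1.21e+03 kPa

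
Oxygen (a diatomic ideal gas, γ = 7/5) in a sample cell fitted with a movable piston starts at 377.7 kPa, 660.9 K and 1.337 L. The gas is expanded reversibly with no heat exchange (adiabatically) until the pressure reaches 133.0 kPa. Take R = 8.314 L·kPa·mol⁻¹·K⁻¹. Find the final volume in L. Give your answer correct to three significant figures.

V₂ ≈ 2.82 L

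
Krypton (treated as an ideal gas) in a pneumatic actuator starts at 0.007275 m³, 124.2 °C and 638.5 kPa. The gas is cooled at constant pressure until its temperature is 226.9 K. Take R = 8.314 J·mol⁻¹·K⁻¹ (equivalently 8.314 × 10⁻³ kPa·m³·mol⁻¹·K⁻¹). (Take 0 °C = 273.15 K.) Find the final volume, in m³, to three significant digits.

V₂ ≈ 0.00415 m³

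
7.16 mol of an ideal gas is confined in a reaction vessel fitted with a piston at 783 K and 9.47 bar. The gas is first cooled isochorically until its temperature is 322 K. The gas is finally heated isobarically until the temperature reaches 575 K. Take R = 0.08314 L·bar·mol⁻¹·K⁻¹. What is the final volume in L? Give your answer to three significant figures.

V₃ ≈ 87.9 L

From PV = nRT: V₁ = nRT₁/P₁ = 49.22 L.
Isochoric, so P/T is constant: V₂ = V₁; P₂ = P₁·(T₂/T₁) = 3.894 bar.
Isobaric, so V/T is constant: P₃ = P₂; V₃ = V₂·(T₃/T₂) = 87.89 L.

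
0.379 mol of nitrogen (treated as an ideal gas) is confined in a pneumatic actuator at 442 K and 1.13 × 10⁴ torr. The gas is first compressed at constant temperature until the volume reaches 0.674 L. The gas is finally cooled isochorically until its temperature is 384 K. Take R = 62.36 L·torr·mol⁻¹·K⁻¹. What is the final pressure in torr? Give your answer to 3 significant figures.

From PV = nRT: V₁ = nRT₁/P₁ = 0.9245 L.
Isothermal, so P V is constant: T₂ = T₁; P₂ = P₁·(V₁/V₂) = 1.550e+04 torr.
Isochoric, so P/T is constant: V₃ = V₂; P₃ = P₂·(T₃/T₂) = 1.347e+04 torr.

P₃ ≈ 1.35e+04 torr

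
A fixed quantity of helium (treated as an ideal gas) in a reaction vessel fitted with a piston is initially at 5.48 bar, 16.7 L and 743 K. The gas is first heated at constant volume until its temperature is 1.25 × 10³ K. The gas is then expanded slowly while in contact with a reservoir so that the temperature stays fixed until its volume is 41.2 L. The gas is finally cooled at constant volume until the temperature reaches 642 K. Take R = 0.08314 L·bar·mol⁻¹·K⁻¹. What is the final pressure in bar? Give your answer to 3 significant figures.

Isochoric, so P/T is constant: V₂ = V₁; P₂ = P₁·(T₂/T₁) = 9.219 bar.
T constant ⇒ Boyle's law P V = const: T₃ = T₂; P₃ = P₂·(V₂/V₃) = 3.737 bar.
Isochoric, so P/T is constant: V₄ = V₃; P₄ = P₃·(T₄/T₃) = 1.919 bar.

P₄ ≈ 1.92 bar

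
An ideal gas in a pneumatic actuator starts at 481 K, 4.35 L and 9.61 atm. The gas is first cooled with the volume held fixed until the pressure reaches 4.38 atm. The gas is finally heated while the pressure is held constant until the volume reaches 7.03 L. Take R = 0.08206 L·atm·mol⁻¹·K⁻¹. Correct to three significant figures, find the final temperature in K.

Isochoric, so P/T is constant: V₂ = V₁; T₂ = T₁·(P₂/P₁) = 219.2 K.
P constant ⇒ V ∝ T: P₃ = P₂; T₃ = T₂·(V₃/V₂) = 354.3 K.

T₃ ≈ 354 K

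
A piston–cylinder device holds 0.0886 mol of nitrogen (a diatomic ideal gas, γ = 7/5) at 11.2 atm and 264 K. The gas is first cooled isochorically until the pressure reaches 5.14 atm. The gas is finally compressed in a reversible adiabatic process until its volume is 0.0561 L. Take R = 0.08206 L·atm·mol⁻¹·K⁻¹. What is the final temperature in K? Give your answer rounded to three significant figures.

From PV = nRT: V₁ = nRT₁/P₁ = 0.1714 L.
V constant ⇒ P ∝ T: V₂ = V₁; T₂ = T₁·(P₂/P₁) = 121.2 K.
Reversible adiabatic, γ = 7/5: T₃ = T₂·(V₂/V₃)^(γ−1) = 189.4 K; P₃ = P₂·(V₂/V₃)^γ = 24.54 atm.

T₃ ≈ 189 K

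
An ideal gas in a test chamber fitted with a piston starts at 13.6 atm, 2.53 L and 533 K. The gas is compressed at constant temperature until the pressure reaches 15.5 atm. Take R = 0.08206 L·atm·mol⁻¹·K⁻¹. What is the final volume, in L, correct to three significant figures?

V₂ ≈ 2.22 L

Isothermal, so P V is constant: T₂ = T₁; V₂ = V₁·(P₁/P₂) = 2.220 L.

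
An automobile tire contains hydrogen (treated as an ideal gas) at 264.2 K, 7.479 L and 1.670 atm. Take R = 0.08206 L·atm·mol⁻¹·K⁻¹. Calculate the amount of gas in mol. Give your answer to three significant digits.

PV = nRT ⇒ n = PV/(RT) = (1.670 × 7.479) / (0.08206 × 264.2)

n ≈ 0.576 mol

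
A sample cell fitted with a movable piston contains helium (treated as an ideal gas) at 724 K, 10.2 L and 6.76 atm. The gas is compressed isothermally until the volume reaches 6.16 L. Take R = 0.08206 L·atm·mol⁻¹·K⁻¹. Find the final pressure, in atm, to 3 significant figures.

P₂ ≈ 11.2 atm

T constant ⇒ Boyle's law P V = const: T₂ = T₁; P₂ = P₁·(V₁/V₂) = 11.19 atm.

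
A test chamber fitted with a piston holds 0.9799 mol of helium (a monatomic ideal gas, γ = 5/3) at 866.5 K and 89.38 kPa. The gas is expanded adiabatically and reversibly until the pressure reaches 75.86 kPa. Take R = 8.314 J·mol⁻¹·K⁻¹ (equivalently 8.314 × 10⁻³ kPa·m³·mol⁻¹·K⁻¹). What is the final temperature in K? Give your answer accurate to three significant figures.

T₂ ≈ 811 K

From PV = nRT: V₁ = nRT₁/P₁ = 0.07898 m³.
Reversible adiabatic, γ = 5/3: T₂ = T₁·(P₂/P₁)^((γ−1)/γ) = 811.5 K; V₂ = V₁·(P₁/P₂)^(1/γ) = 0.08715 m³.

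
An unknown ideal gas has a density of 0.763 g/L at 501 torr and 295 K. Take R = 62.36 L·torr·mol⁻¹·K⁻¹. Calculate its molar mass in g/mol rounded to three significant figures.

M ≈ 28.0 g/mol

ρ = PM/(RT) ⇒ M = ρRT/P = (0.763 × 62.36 × 295.0) / 501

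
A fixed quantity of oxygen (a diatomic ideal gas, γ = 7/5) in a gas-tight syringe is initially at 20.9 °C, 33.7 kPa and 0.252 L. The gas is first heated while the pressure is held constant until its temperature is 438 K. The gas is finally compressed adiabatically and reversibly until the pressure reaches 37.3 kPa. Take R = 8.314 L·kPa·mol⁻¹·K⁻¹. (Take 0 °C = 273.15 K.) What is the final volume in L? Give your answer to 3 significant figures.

Convert: T₁ = 294.0 K.
P constant ⇒ V ∝ T: P₂ = P₁; V₂ = V₁·(T₂/T₁) = 0.3754 L.
Reversible adiabatic, γ = 7/5: T₃ = T₂·(P₃/P₂)^((γ−1)/γ) = 450.9 K; V₃ = V₂·(P₂/P₃)^(1/γ) = 0.3491 L.

V₃ ≈ 0.349 L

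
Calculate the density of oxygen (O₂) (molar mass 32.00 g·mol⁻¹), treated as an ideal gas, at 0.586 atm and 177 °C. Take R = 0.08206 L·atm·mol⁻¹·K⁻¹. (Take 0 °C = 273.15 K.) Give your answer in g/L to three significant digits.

ρ = PM/(RT) = (0.586 × 32.00) / (0.08206 × 450.1)

ρ ≈ 0.508 g/L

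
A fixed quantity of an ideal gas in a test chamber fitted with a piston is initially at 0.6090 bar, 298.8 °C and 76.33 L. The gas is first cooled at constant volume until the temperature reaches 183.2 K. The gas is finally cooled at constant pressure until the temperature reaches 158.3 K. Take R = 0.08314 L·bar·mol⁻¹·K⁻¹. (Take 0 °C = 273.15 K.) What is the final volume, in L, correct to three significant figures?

Convert: T₁ = 572.0 K.
Isochoric, so P/T is constant: V₂ = V₁; P₂ = P₁·(T₂/T₁) = 0.1951 bar.
Isobaric, so V/T is constant: P₃ = P₂; V₃ = V₂·(T₃/T₂) = 65.96 L.

V₃ ≈ 66.0 L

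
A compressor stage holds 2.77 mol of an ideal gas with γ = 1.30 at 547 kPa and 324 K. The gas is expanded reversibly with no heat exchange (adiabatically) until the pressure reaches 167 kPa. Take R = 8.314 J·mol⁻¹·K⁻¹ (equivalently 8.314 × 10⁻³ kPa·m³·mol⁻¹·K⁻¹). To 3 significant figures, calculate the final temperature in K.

From PV = nRT: V₁ = nRT₁/P₁ = 0.01364 m³.
Reversible adiabatic, γ = 1.30: T₂ = T₁·(P₂/P₁)^((γ−1)/γ) = 246.4 K; V₂ = V₁·(P₁/P₂)^(1/γ) = 0.03398 m³.

T₂ ≈ 246 K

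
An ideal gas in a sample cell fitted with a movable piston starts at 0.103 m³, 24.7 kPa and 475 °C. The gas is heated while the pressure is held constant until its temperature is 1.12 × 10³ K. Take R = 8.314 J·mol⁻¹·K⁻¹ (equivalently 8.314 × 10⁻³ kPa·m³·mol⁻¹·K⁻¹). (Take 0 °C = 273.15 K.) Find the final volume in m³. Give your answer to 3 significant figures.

V₂ ≈ 0.154 m³

Convert: T₁ = 748.1 K.
P constant ⇒ V ∝ T: P₂ = P₁; V₂ = V₁·(T₂/T₁) = 0.1542 m³.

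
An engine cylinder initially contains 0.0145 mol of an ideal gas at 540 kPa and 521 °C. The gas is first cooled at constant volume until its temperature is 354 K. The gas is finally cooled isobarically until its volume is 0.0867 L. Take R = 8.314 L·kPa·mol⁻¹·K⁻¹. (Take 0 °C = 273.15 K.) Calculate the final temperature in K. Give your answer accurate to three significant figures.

T₃ ≈ 173 K

Convert: T₁ = 794.1 K.
From PV = nRT: V₁ = nRT₁/P₁ = 0.1773 L.
V constant ⇒ P ∝ T: V₂ = V₁; P₂ = P₁·(T₂/T₁) = 240.7 kPa.
Isobaric, so V/T is constant: P₃ = P₂; T₃ = T₂·(V₃/V₂) = 173.1 K.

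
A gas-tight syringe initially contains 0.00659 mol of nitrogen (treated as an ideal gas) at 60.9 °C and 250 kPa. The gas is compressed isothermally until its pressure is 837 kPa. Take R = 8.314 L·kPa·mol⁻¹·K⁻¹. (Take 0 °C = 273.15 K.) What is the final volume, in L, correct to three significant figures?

V₂ ≈ 0.0219 L

Convert: T₁ = 334.0 K.
From PV = nRT: V₁ = nRT₁/P₁ = 0.07321 L.
Isothermal, so P V is constant: T₂ = T₁; V₂ = V₁·(P₁/P₂) = 0.02187 L.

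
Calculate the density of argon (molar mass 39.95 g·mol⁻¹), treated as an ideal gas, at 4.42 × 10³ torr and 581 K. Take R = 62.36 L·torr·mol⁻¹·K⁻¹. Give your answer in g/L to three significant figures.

ρ ≈ 4.87 g/L

ρ = PM/(RT) = (4.42e+03 × 39.95) / (62.36 × 581.0)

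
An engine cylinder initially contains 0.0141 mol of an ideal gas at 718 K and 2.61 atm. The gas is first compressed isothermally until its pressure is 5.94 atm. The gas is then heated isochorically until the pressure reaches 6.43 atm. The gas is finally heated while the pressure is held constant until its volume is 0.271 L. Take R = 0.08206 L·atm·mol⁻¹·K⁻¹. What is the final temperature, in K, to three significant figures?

T₄ ≈ 1.51e+03 K

From PV = nRT: V₁ = nRT₁/P₁ = 0.3183 L.
T constant ⇒ Boyle's law P V = const: T₂ = T₁; V₂ = V₁·(P₁/P₂) = 0.1399 L.
Isochoric, so P/T is constant: V₃ = V₂; T₃ = T₂·(P₃/P₂) = 777.2 K.
Isobaric, so V/T is constant: P₄ = P₃; T₄ = T₃·(V₄/V₃) = 1506 K.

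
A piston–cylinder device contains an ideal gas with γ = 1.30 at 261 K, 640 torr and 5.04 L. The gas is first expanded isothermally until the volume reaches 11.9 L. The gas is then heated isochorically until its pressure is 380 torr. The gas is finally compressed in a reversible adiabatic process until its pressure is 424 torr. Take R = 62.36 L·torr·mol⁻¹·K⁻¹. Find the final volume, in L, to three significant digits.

V₄ ≈ 10.9 L

T constant ⇒ Boyle's law P V = const: T₂ = T₁; P₂ = P₁·(V₁/V₂) = 271.1 torr.
V constant ⇒ P ∝ T: V₃ = V₂; T₃ = T₂·(P₃/P₂) = 365.9 K.
Adiabatic (γ = 1.30), T V^(γ−1) and P V^γ constant: T₄ = T₃·(P₄/P₃)^((γ−1)/γ) = 375.3 K; V₄ = V₃·(P₃/P₄)^(1/γ) = 10.94 L.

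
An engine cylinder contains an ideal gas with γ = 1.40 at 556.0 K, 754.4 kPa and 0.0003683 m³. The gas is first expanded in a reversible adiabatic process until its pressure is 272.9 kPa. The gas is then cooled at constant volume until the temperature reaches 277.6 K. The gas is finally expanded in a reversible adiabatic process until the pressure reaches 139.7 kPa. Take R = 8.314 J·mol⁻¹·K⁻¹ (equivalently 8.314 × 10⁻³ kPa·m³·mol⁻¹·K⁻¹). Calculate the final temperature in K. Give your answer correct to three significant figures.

T₄ ≈ 257 K

Adiabatic (γ = 1.40), T V^(γ−1) and P V^γ constant: T₂ = T₁·(P₂/P₁)^((γ−1)/γ) = 415.8 K; V₂ = V₁·(P₁/P₂)^(1/γ) = 0.0007614 m³.
V constant ⇒ P ∝ T: V₃ = V₂; P₃ = P₂·(T₃/T₂) = 182.2 kPa.
Reversible adiabatic, γ = 1.40: T₄ = T₃·(P₄/P₃)^((γ−1)/γ) = 257.3 K; V₄ = V₃·(P₃/P₄)^(1/γ) = 0.0009205 m³.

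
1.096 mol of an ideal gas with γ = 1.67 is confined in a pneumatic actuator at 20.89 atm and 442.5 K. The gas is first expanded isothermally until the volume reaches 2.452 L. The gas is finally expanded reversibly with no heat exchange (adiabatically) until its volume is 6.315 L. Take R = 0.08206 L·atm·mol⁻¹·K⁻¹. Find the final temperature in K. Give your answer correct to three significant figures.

From PV = nRT: V₁ = nRT₁/P₁ = 1.905 L.
Isothermal, so P V is constant: T₂ = T₁; P₂ = P₁·(V₁/V₂) = 16.23 atm.
Adiabatic (γ = 1.67), T V^(γ−1) and P V^γ constant: T₃ = T₂·(V₂/V₃)^(γ−1) = 234.8 K; P₃ = P₂·(V₂/V₃)^γ = 3.344 atm.

T₃ ≈ 235 K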